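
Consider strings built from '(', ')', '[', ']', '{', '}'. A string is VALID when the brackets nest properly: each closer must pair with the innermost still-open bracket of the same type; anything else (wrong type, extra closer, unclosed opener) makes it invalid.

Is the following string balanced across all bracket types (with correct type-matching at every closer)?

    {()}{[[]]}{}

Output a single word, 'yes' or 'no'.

Answer: yes

Derivation:
pos 0: push '{'; stack = {
pos 1: push '('; stack = {(
pos 2: ')' matches '('; pop; stack = {
pos 3: '}' matches '{'; pop; stack = (empty)
pos 4: push '{'; stack = {
pos 5: push '['; stack = {[
pos 6: push '['; stack = {[[
pos 7: ']' matches '['; pop; stack = {[
pos 8: ']' matches '['; pop; stack = {
pos 9: '}' matches '{'; pop; stack = (empty)
pos 10: push '{'; stack = {
pos 11: '}' matches '{'; pop; stack = (empty)
end: stack empty → VALID
Verdict: properly nested → yes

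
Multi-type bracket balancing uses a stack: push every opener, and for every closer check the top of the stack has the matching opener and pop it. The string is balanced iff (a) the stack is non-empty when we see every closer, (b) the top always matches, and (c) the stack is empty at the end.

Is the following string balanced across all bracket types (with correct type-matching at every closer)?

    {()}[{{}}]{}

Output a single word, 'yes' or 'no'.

pos 0: push '{'; stack = {
pos 1: push '('; stack = {(
pos 2: ')' matches '('; pop; stack = {
pos 3: '}' matches '{'; pop; stack = (empty)
pos 4: push '['; stack = [
pos 5: push '{'; stack = [{
pos 6: push '{'; stack = [{{
pos 7: '}' matches '{'; pop; stack = [{
pos 8: '}' matches '{'; pop; stack = [
pos 9: ']' matches '['; pop; stack = (empty)
pos 10: push '{'; stack = {
pos 11: '}' matches '{'; pop; stack = (empty)
end: stack empty → VALID
Verdict: properly nested → yes

Answer: yes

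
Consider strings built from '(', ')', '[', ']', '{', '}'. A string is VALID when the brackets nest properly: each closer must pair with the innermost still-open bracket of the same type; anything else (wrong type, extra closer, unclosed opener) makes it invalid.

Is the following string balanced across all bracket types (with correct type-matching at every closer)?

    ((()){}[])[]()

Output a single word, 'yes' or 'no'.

pos 0: push '('; stack = (
pos 1: push '('; stack = ((
pos 2: push '('; stack = (((
pos 3: ')' matches '('; pop; stack = ((
pos 4: ')' matches '('; pop; stack = (
pos 5: push '{'; stack = ({
pos 6: '}' matches '{'; pop; stack = (
pos 7: push '['; stack = ([
pos 8: ']' matches '['; pop; stack = (
pos 9: ')' matches '('; pop; stack = (empty)
pos 10: push '['; stack = [
pos 11: ']' matches '['; pop; stack = (empty)
pos 12: push '('; stack = (
pos 13: ')' matches '('; pop; stack = (empty)
end: stack empty → VALID
Verdict: properly nested → yes

Answer: yes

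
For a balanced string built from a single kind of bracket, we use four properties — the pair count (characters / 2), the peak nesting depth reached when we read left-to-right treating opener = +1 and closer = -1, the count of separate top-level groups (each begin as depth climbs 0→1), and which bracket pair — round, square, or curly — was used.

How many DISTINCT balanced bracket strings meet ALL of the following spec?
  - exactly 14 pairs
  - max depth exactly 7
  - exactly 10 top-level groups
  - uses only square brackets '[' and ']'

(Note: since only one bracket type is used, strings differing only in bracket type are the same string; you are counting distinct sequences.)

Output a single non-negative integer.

Answer: 0

Derivation:
Spec: pairs=14 depth=7 groups=10
Count(depth <= 7) = 1700
Count(depth <= 6) = 1700
Count(depth == 7) = 1700 - 1700 = 0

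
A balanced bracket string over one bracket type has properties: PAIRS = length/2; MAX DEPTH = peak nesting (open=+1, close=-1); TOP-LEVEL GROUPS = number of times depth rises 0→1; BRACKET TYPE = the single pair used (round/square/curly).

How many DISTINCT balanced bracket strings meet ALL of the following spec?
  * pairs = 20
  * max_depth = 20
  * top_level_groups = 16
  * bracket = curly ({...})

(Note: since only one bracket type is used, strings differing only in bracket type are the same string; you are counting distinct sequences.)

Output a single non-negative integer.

Spec: pairs=20 depth=20 groups=16
Count(depth <= 20) = 7084
Count(depth <= 19) = 7084
Count(depth == 20) = 7084 - 7084 = 0

Answer: 0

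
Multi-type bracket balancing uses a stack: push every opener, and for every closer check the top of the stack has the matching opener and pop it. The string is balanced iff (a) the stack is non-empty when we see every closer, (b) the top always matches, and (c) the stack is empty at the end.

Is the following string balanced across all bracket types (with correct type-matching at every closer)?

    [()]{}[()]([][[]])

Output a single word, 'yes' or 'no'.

Answer: yes

Derivation:
pos 0: push '['; stack = [
pos 1: push '('; stack = [(
pos 2: ')' matches '('; pop; stack = [
pos 3: ']' matches '['; pop; stack = (empty)
pos 4: push '{'; stack = {
pos 5: '}' matches '{'; pop; stack = (empty)
pos 6: push '['; stack = [
pos 7: push '('; stack = [(
pos 8: ')' matches '('; pop; stack = [
pos 9: ']' matches '['; pop; stack = (empty)
pos 10: push '('; stack = (
pos 11: push '['; stack = ([
pos 12: ']' matches '['; pop; stack = (
pos 13: push '['; stack = ([
pos 14: push '['; stack = ([[
pos 15: ']' matches '['; pop; stack = ([
pos 16: ']' matches '['; pop; stack = (
pos 17: ')' matches '('; pop; stack = (empty)
end: stack empty → VALID
Verdict: properly nested → yes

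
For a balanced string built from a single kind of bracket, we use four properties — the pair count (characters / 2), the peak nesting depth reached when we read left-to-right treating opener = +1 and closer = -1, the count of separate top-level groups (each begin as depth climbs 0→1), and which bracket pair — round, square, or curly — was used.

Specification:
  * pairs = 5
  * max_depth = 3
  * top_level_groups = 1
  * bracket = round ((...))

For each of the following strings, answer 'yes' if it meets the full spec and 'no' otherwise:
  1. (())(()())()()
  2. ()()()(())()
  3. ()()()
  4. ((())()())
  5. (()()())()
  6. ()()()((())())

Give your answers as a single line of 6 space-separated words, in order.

Answer: no no no yes no no

Derivation:
String 1 '(())(()())()()': depth seq [1 2 1 0 1 2 1 2 1 0 1 0 1 0]
  -> pairs=7 depth=2 groups=4 -> no
String 2 '()()()(())()': depth seq [1 0 1 0 1 0 1 2 1 0 1 0]
  -> pairs=6 depth=2 groups=5 -> no
String 3 '()()()': depth seq [1 0 1 0 1 0]
  -> pairs=3 depth=1 groups=3 -> no
String 4 '((())()())': depth seq [1 2 3 2 1 2 1 2 1 0]
  -> pairs=5 depth=3 groups=1 -> yes
String 5 '(()()())()': depth seq [1 2 1 2 1 2 1 0 1 0]
  -> pairs=5 depth=2 groups=2 -> no
String 6 '()()()((())())': depth seq [1 0 1 0 1 0 1 2 3 2 1 2 1 0]
  -> pairs=7 depth=3 groups=4 -> no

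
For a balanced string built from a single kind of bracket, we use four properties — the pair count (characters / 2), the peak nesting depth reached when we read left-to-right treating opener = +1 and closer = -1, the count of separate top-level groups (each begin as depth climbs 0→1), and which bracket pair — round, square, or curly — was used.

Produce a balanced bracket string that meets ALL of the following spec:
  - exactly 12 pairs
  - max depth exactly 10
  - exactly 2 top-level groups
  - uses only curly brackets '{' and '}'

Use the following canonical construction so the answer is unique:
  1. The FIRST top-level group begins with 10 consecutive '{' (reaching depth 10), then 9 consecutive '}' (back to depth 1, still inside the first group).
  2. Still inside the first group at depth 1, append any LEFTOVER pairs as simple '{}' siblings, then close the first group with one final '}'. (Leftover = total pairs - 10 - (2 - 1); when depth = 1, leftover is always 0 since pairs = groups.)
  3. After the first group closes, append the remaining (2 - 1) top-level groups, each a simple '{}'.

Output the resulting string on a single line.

Spec: pairs=12 depth=10 groups=2
Leftover pairs = 12 - 10 - (2-1) = 1
First group: deep chain of depth 10 + 1 sibling pairs
Remaining 1 groups: simple '{}' each

Answer: {{{{{{{{{{}}}}}}}}}{}}{}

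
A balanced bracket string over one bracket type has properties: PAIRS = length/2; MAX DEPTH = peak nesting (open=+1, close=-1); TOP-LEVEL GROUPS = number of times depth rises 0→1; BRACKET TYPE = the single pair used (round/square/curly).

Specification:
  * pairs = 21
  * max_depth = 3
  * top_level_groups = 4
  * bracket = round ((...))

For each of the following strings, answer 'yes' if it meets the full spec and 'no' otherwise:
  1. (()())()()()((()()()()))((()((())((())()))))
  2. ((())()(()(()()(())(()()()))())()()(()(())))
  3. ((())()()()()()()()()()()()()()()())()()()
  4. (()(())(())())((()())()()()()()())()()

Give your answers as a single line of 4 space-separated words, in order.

String 1 '(()())()()()((()()()()))((()((())((())()))))': depth seq [1 2 1 2 1 0 1 0 1 0 1 0 1 2 3 2 3 2 3 2 3 2 1 0 1 2 3 2 3 4 5 4 3 4 5 6 5 4 5 4 3 2 1 0]
  -> pairs=22 depth=6 groups=6 -> no
String 2 '((())()(()(()()(())(()()()))())()()(()(())))': depth seq [1 2 3 2 1 2 1 2 3 2 3 4 3 4 3 4 5 4 3 4 5 4 5 4 5 4 3 2 3 2 1 2 1 2 1 2 3 2 3 4 3 2 1 0]
  -> pairs=22 depth=5 groups=1 -> no
String 3 '((())()()()()()()()()()()()()()()())()()()': depth seq [1 2 3 2 1 2 1 2 1 2 1 2 1 2 1 2 1 2 1 2 1 2 1 2 1 2 1 2 1 2 1 2 1 2 1 0 1 0 1 0 1 0]
  -> pairs=21 depth=3 groups=4 -> yes
String 4 '(()(())(())())((()())()()()()()())()()': depth seq [1 2 1 2 3 2 1 2 3 2 1 2 1 0 1 2 3 2 3 2 1 2 1 2 1 2 1 2 1 2 1 2 1 0 1 0 1 0]
  -> pairs=19 depth=3 groups=4 -> no

Answer: no no yes no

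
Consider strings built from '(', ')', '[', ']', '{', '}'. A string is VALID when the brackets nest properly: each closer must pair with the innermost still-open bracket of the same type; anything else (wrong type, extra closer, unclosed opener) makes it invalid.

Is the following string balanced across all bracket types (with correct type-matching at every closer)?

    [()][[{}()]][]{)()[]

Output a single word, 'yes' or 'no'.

Answer: no

Derivation:
pos 0: push '['; stack = [
pos 1: push '('; stack = [(
pos 2: ')' matches '('; pop; stack = [
pos 3: ']' matches '['; pop; stack = (empty)
pos 4: push '['; stack = [
pos 5: push '['; stack = [[
pos 6: push '{'; stack = [[{
pos 7: '}' matches '{'; pop; stack = [[
pos 8: push '('; stack = [[(
pos 9: ')' matches '('; pop; stack = [[
pos 10: ']' matches '['; pop; stack = [
pos 11: ']' matches '['; pop; stack = (empty)
pos 12: push '['; stack = [
pos 13: ']' matches '['; pop; stack = (empty)
pos 14: push '{'; stack = {
pos 15: saw closer ')' but top of stack is '{' (expected '}') → INVALID
Verdict: type mismatch at position 15: ')' closes '{' → no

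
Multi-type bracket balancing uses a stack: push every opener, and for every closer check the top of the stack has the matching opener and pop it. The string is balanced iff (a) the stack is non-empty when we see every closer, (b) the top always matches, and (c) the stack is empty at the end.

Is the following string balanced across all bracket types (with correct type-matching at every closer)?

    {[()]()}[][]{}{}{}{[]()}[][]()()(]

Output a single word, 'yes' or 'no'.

pos 0: push '{'; stack = {
pos 1: push '['; stack = {[
pos 2: push '('; stack = {[(
pos 3: ')' matches '('; pop; stack = {[
pos 4: ']' matches '['; pop; stack = {
pos 5: push '('; stack = {(
pos 6: ')' matches '('; pop; stack = {
pos 7: '}' matches '{'; pop; stack = (empty)
pos 8: push '['; stack = [
pos 9: ']' matches '['; pop; stack = (empty)
pos 10: push '['; stack = [
pos 11: ']' matches '['; pop; stack = (empty)
pos 12: push '{'; stack = {
pos 13: '}' matches '{'; pop; stack = (empty)
pos 14: push '{'; stack = {
pos 15: '}' matches '{'; pop; stack = (empty)
pos 16: push '{'; stack = {
pos 17: '}' matches '{'; pop; stack = (empty)
pos 18: push '{'; stack = {
pos 19: push '['; stack = {[
pos 20: ']' matches '['; pop; stack = {
pos 21: push '('; stack = {(
pos 22: ')' matches '('; pop; stack = {
pos 23: '}' matches '{'; pop; stack = (empty)
pos 24: push '['; stack = [
pos 25: ']' matches '['; pop; stack = (empty)
pos 26: push '['; stack = [
pos 27: ']' matches '['; pop; stack = (empty)
pos 28: push '('; stack = (
pos 29: ')' matches '('; pop; stack = (empty)
pos 30: push '('; stack = (
pos 31: ')' matches '('; pop; stack = (empty)
pos 32: push '('; stack = (
pos 33: saw closer ']' but top of stack is '(' (expected ')') → INVALID
Verdict: type mismatch at position 33: ']' closes '(' → no

Answer: no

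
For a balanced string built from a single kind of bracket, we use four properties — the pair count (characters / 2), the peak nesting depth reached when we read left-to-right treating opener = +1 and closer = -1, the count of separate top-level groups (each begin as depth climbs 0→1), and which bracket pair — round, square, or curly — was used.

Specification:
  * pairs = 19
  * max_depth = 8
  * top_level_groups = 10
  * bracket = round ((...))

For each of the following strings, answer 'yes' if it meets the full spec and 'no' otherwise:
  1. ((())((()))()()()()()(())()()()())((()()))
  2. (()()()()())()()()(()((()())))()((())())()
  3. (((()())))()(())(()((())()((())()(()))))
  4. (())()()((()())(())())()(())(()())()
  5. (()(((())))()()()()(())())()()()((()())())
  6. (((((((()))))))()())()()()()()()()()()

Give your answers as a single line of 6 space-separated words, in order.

Answer: no no no no no yes

Derivation:
String 1 '((())((()))()()()()()(())()()()())((()()))': depth seq [1 2 3 2 1 2 3 4 3 2 1 2 1 2 1 2 1 2 1 2 1 2 3 2 1 2 1 2 1 2 1 2 1 0 1 2 3 2 3 2 1 0]
  -> pairs=21 depth=4 groups=2 -> no
String 2 '(()()()()())()()()(()((()())))()((())())()': depth seq [1 2 1 2 1 2 1 2 1 2 1 0 1 0 1 0 1 0 1 2 1 2 3 4 3 4 3 2 1 0 1 0 1 2 3 2 1 2 1 0 1 0]
  -> pairs=21 depth=4 groups=8 -> no
String 3 '(((()())))()(())(()((())()((())()(()))))': depth seq [1 2 3 4 3 4 3 2 1 0 1 0 1 2 1 0 1 2 1 2 3 4 3 2 3 2 3 4 5 4 3 4 3 4 5 4 3 2 1 0]
  -> pairs=20 depth=5 groups=4 -> no
String 4 '(())()()((()())(())())()(())(()())()': depth seq [1 2 1 0 1 0 1 0 1 2 3 2 3 2 1 2 3 2 1 2 1 0 1 0 1 2 1 0 1 2 1 2 1 0 1 0]
  -> pairs=18 depth=3 groups=8 -> no
String 5 '(()(((())))()()()()(())())()()()((()())())': depth seq [1 2 1 2 3 4 5 4 3 2 1 2 1 2 1 2 1 2 1 2 3 2 1 2 1 0 1 0 1 0 1 0 1 2 3 2 3 2 1 2 1 0]
  -> pairs=21 depth=5 groups=5 -> no
String 6 '(((((((()))))))()())()()()()()()()()()': depth seq [1 2 3 4 5 6 7 8 7 6 5 4 3 2 1 2 1 2 1 0 1 0 1 0 1 0 1 0 1 0 1 0 1 0 1 0 1 0]
  -> pairs=19 depth=8 groups=10 -> yes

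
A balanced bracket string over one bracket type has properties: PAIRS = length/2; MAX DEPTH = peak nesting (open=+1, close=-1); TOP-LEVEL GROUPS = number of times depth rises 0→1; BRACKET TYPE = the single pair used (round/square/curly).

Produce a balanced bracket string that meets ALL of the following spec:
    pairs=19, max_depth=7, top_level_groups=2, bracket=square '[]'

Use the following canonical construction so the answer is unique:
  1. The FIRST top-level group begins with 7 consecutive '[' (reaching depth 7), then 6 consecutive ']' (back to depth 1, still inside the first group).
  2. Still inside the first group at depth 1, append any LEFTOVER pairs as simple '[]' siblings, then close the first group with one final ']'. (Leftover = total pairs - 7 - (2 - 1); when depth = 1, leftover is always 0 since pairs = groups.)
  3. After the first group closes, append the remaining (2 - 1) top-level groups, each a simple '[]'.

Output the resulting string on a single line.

Spec: pairs=19 depth=7 groups=2
Leftover pairs = 19 - 7 - (2-1) = 11
First group: deep chain of depth 7 + 11 sibling pairs
Remaining 1 groups: simple '[]' each

Answer: [[[[[[[]]]]]][][][][][][][][][][][]][]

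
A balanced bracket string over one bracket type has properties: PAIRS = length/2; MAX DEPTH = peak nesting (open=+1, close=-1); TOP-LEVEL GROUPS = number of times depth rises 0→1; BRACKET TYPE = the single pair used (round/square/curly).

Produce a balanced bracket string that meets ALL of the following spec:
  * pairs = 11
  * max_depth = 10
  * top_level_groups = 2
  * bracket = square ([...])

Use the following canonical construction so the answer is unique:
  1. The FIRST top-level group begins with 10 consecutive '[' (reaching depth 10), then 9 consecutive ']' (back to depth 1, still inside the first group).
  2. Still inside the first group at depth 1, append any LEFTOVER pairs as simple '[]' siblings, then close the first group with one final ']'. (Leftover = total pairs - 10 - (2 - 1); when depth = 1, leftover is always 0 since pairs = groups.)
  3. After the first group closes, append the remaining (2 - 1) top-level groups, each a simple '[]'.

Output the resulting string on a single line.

Spec: pairs=11 depth=10 groups=2
Leftover pairs = 11 - 10 - (2-1) = 0
First group: deep chain of depth 10 + 0 sibling pairs
Remaining 1 groups: simple '[]' each

Answer: [[[[[[[[[[]]]]]]]]]][]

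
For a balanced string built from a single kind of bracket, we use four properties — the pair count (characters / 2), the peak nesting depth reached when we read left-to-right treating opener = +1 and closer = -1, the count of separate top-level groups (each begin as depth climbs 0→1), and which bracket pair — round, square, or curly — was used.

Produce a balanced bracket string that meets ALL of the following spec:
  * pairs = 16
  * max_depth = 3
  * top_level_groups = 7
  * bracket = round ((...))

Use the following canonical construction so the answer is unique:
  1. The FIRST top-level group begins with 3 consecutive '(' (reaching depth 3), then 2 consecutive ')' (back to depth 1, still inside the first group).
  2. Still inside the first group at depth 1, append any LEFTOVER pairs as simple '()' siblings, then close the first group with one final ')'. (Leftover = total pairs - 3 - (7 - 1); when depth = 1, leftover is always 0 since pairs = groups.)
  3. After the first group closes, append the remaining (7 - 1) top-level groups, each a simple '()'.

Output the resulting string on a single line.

Answer: ((())()()()()()()())()()()()()()

Derivation:
Spec: pairs=16 depth=3 groups=7
Leftover pairs = 16 - 3 - (7-1) = 7
First group: deep chain of depth 3 + 7 sibling pairs
Remaining 6 groups: simple '()' each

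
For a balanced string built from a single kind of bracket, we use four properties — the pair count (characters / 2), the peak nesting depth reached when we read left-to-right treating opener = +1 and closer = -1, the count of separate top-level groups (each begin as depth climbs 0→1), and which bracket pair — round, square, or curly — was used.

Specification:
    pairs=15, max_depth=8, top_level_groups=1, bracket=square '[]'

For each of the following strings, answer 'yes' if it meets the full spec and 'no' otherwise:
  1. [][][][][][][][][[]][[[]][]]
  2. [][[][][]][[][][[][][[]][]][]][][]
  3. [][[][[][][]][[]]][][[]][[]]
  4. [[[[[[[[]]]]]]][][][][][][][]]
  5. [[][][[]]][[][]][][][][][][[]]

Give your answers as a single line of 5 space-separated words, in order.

Answer: no no no yes no

Derivation:
String 1 '[][][][][][][][][[]][[[]][]]': depth seq [1 0 1 0 1 0 1 0 1 0 1 0 1 0 1 0 1 2 1 0 1 2 3 2 1 2 1 0]
  -> pairs=14 depth=3 groups=10 -> no
String 2 '[][[][][]][[][][[][][[]][]][]][][]': depth seq [1 0 1 2 1 2 1 2 1 0 1 2 1 2 1 2 3 2 3 2 3 4 3 2 3 2 1 2 1 0 1 0 1 0]
  -> pairs=17 depth=4 groups=5 -> no
String 3 '[][[][[][][]][[]]][][[]][[]]': depth seq [1 0 1 2 1 2 3 2 3 2 3 2 1 2 3 2 1 0 1 0 1 2 1 0 1 2 1 0]
  -> pairs=14 depth=3 groups=5 -> no
String 4 '[[[[[[[[]]]]]]][][][][][][][]]': depth seq [1 2 3 4 5 6 7 8 7 6 5 4 3 2 1 2 1 2 1 2 1 2 1 2 1 2 1 2 1 0]
  -> pairs=15 depth=8 groups=1 -> yes
String 5 '[[][][[]]][[][]][][][][][][[]]': depth seq [1 2 1 2 1 2 3 2 1 0 1 2 1 2 1 0 1 0 1 0 1 0 1 0 1 0 1 2 1 0]
  -> pairs=15 depth=3 groups=8 -> no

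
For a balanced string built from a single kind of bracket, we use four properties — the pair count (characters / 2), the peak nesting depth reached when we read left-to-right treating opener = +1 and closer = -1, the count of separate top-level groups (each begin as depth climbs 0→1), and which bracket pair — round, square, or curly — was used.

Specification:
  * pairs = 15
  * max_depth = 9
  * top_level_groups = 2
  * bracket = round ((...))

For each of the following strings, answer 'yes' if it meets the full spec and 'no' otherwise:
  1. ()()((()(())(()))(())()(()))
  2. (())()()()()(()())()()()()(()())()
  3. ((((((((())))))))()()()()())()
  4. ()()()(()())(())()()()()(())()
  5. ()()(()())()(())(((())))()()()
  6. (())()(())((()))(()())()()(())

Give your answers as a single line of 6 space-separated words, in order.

Answer: no no yes no no no

Derivation:
String 1 '()()((()(())(()))(())()(()))': depth seq [1 0 1 0 1 2 3 2 3 4 3 2 3 4 3 2 1 2 3 2 1 2 1 2 3 2 1 0]
  -> pairs=14 depth=4 groups=3 -> no
String 2 '(())()()()()(()())()()()()(()())()': depth seq [1 2 1 0 1 0 1 0 1 0 1 0 1 2 1 2 1 0 1 0 1 0 1 0 1 0 1 2 1 2 1 0 1 0]
  -> pairs=17 depth=2 groups=12 -> no
String 3 '((((((((())))))))()()()()())()': depth seq [1 2 3 4 5 6 7 8 9 8 7 6 5 4 3 2 1 2 1 2 1 2 1 2 1 2 1 0 1 0]
  -> pairs=15 depth=9 groups=2 -> yes
String 4 '()()()(()())(())()()()()(())()': depth seq [1 0 1 0 1 0 1 2 1 2 1 0 1 2 1 0 1 0 1 0 1 0 1 0 1 2 1 0 1 0]
  -> pairs=15 depth=2 groups=11 -> no
String 5 '()()(()())()(())(((())))()()()': depth seq [1 0 1 0 1 2 1 2 1 0 1 0 1 2 1 0 1 2 3 4 3 2 1 0 1 0 1 0 1 0]
  -> pairs=15 depth=4 groups=9 -> no
String 6 '(())()(())((()))(()())()()(())': depth seq [1 2 1 0 1 0 1 2 1 0 1 2 3 2 1 0 1 2 1 2 1 0 1 0 1 0 1 2 1 0]
  -> pairs=15 depth=3 groups=8 -> no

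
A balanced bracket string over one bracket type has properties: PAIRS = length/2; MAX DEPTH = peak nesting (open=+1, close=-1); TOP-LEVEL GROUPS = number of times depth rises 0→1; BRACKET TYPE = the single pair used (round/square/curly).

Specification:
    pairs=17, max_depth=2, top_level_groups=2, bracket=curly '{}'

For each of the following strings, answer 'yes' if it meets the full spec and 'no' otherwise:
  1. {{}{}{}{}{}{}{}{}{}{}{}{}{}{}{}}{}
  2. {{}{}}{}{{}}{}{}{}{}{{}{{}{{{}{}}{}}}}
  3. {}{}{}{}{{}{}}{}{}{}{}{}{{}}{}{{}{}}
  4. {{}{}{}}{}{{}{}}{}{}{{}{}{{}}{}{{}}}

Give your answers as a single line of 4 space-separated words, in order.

Answer: yes no no no

Derivation:
String 1 '{{}{}{}{}{}{}{}{}{}{}{}{}{}{}{}}{}': depth seq [1 2 1 2 1 2 1 2 1 2 1 2 1 2 1 2 1 2 1 2 1 2 1 2 1 2 1 2 1 2 1 0 1 0]
  -> pairs=17 depth=2 groups=2 -> yes
String 2 '{{}{}}{}{{}}{}{}{}{}{{}{{}{{{}{}}{}}}}': depth seq [1 2 1 2 1 0 1 0 1 2 1 0 1 0 1 0 1 0 1 0 1 2 1 2 3 2 3 4 5 4 5 4 3 4 3 2 1 0]
  -> pairs=19 depth=5 groups=8 -> no
String 3 '{}{}{}{}{{}{}}{}{}{}{}{}{{}}{}{{}{}}': depth seq [1 0 1 0 1 0 1 0 1 2 1 2 1 0 1 0 1 0 1 0 1 0 1 0 1 2 1 0 1 0 1 2 1 2 1 0]
  -> pairs=18 depth=2 groups=13 -> no
String 4 '{{}{}{}}{}{{}{}}{}{}{{}{}{{}}{}{{}}}': depth seq [1 2 1 2 1 2 1 0 1 0 1 2 1 2 1 0 1 0 1 0 1 2 1 2 1 2 3 2 1 2 1 2 3 2 1 0]
  -> pairs=18 depth=3 groups=6 -> no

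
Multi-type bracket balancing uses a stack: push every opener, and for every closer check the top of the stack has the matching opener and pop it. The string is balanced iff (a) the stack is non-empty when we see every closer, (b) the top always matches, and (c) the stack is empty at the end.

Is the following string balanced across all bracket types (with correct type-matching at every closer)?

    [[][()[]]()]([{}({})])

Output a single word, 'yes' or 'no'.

Answer: yes

Derivation:
pos 0: push '['; stack = [
pos 1: push '['; stack = [[
pos 2: ']' matches '['; pop; stack = [
pos 3: push '['; stack = [[
pos 4: push '('; stack = [[(
pos 5: ')' matches '('; pop; stack = [[
pos 6: push '['; stack = [[[
pos 7: ']' matches '['; pop; stack = [[
pos 8: ']' matches '['; pop; stack = [
pos 9: push '('; stack = [(
pos 10: ')' matches '('; pop; stack = [
pos 11: ']' matches '['; pop; stack = (empty)
pos 12: push '('; stack = (
pos 13: push '['; stack = ([
pos 14: push '{'; stack = ([{
pos 15: '}' matches '{'; pop; stack = ([
pos 16: push '('; stack = ([(
pos 17: push '{'; stack = ([({
pos 18: '}' matches '{'; pop; stack = ([(
pos 19: ')' matches '('; pop; stack = ([
pos 20: ']' matches '['; pop; stack = (
pos 21: ')' matches '('; pop; stack = (empty)
end: stack empty → VALID
Verdict: properly nested → yes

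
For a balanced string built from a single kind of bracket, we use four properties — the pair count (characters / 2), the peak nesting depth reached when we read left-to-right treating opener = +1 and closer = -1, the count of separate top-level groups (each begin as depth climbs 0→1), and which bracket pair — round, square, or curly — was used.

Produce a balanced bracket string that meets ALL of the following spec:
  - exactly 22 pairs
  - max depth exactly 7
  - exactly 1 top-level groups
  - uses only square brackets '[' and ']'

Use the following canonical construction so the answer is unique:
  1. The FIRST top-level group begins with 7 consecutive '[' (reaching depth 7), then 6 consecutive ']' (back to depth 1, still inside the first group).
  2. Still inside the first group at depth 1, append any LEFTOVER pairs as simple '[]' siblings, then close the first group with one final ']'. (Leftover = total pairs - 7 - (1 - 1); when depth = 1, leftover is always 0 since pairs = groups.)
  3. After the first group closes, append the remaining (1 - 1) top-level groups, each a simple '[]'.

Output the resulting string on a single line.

Spec: pairs=22 depth=7 groups=1
Leftover pairs = 22 - 7 - (1-1) = 15
First group: deep chain of depth 7 + 15 sibling pairs
Remaining 0 groups: simple '[]' each

Answer: [[[[[[[]]]]]][][][][][][][][][][][][][][][]]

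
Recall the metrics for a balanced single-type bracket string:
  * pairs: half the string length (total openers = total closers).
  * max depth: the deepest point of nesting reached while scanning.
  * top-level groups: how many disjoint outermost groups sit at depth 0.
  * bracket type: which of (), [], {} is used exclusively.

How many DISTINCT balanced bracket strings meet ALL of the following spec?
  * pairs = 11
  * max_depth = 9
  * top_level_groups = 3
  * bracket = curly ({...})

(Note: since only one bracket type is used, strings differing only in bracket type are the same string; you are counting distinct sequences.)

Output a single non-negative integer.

Spec: pairs=11 depth=9 groups=3
Count(depth <= 9) = 11934
Count(depth <= 8) = 11931
Count(depth == 9) = 11934 - 11931 = 3

Answer: 3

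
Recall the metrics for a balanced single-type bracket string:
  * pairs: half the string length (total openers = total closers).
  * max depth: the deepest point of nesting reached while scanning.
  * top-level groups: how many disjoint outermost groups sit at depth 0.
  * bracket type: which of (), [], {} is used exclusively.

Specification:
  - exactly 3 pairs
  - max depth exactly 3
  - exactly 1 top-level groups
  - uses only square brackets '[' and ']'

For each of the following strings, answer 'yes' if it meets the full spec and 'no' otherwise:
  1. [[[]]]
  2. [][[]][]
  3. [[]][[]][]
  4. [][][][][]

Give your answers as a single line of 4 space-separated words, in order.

Answer: yes no no no

Derivation:
String 1 '[[[]]]': depth seq [1 2 3 2 1 0]
  -> pairs=3 depth=3 groups=1 -> yes
String 2 '[][[]][]': depth seq [1 0 1 2 1 0 1 0]
  -> pairs=4 depth=2 groups=3 -> no
String 3 '[[]][[]][]': depth seq [1 2 1 0 1 2 1 0 1 0]
  -> pairs=5 depth=2 groups=3 -> no
String 4 '[][][][][]': depth seq [1 0 1 0 1 0 1 0 1 0]
  -> pairs=5 depth=1 groups=5 -> no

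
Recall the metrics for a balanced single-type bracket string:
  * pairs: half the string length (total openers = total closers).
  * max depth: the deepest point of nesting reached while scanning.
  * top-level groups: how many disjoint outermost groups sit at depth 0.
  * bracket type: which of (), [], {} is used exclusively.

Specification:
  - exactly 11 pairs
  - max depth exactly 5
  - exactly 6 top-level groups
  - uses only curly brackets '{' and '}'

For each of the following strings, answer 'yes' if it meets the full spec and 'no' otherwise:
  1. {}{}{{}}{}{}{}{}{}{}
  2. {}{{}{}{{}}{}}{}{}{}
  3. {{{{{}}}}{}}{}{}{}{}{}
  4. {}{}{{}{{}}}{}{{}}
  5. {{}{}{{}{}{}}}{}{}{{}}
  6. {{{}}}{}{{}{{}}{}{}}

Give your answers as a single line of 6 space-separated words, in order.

String 1 '{}{}{{}}{}{}{}{}{}{}': depth seq [1 0 1 0 1 2 1 0 1 0 1 0 1 0 1 0 1 0 1 0]
  -> pairs=10 depth=2 groups=9 -> no
String 2 '{}{{}{}{{}}{}}{}{}{}': depth seq [1 0 1 2 1 2 1 2 3 2 1 2 1 0 1 0 1 0 1 0]
  -> pairs=10 depth=3 groups=5 -> no
String 3 '{{{{{}}}}{}}{}{}{}{}{}': depth seq [1 2 3 4 5 4 3 2 1 2 1 0 1 0 1 0 1 0 1 0 1 0]
  -> pairs=11 depth=5 groups=6 -> yes
String 4 '{}{}{{}{{}}}{}{{}}': depth seq [1 0 1 0 1 2 1 2 3 2 1 0 1 0 1 2 1 0]
  -> pairs=9 depth=3 groups=5 -> no
String 5 '{{}{}{{}{}{}}}{}{}{{}}': depth seq [1 2 1 2 1 2 3 2 3 2 3 2 1 0 1 0 1 0 1 2 1 0]
  -> pairs=11 depth=3 groups=4 -> no
String 6 '{{{}}}{}{{}{{}}{}{}}': depth seq [1 2 3 2 1 0 1 0 1 2 1 2 3 2 1 2 1 2 1 0]
  -> pairs=10 depth=3 groups=3 -> no

Answer: no no yes no no no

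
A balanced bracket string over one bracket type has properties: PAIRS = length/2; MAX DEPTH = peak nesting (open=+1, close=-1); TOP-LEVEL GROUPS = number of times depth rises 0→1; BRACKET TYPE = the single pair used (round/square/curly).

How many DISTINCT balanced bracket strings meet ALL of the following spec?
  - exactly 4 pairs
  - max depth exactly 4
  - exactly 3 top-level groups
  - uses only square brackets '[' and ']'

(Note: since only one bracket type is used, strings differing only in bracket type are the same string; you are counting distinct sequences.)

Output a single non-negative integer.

Spec: pairs=4 depth=4 groups=3
Count(depth <= 4) = 3
Count(depth <= 3) = 3
Count(depth == 4) = 3 - 3 = 0

Answer: 0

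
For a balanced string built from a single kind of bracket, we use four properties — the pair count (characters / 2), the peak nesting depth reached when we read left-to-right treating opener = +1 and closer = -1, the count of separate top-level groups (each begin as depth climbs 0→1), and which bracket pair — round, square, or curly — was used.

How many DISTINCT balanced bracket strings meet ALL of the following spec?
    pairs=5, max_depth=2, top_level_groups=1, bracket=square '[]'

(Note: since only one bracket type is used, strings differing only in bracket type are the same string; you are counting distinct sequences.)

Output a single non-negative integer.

Spec: pairs=5 depth=2 groups=1
Count(depth <= 2) = 1
Count(depth <= 1) = 0
Count(depth == 2) = 1 - 0 = 1

Answer: 1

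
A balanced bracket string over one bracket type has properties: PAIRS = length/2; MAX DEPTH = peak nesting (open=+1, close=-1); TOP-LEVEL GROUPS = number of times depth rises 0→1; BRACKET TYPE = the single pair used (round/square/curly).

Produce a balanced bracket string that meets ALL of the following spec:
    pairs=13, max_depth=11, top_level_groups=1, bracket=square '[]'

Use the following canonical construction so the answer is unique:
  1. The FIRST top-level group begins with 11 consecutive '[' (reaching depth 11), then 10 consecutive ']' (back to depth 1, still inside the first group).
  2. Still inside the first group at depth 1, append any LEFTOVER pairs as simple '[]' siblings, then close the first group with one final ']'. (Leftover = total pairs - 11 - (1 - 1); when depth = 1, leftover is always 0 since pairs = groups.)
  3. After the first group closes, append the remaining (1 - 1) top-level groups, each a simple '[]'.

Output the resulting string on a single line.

Spec: pairs=13 depth=11 groups=1
Leftover pairs = 13 - 11 - (1-1) = 2
First group: deep chain of depth 11 + 2 sibling pairs
Remaining 0 groups: simple '[]' each

Answer: [[[[[[[[[[[]]]]]]]]]][][]]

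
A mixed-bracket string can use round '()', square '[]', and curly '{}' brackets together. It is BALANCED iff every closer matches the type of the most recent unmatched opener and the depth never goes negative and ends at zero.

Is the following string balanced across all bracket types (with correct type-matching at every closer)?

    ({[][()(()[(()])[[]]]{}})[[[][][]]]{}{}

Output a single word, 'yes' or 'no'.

Answer: no

Derivation:
pos 0: push '('; stack = (
pos 1: push '{'; stack = ({
pos 2: push '['; stack = ({[
pos 3: ']' matches '['; pop; stack = ({
pos 4: push '['; stack = ({[
pos 5: push '('; stack = ({[(
pos 6: ')' matches '('; pop; stack = ({[
pos 7: push '('; stack = ({[(
pos 8: push '('; stack = ({[((
pos 9: ')' matches '('; pop; stack = ({[(
pos 10: push '['; stack = ({[([
pos 11: push '('; stack = ({[([(
pos 12: push '('; stack = ({[([((
pos 13: ')' matches '('; pop; stack = ({[([(
pos 14: saw closer ']' but top of stack is '(' (expected ')') → INVALID
Verdict: type mismatch at position 14: ']' closes '(' → no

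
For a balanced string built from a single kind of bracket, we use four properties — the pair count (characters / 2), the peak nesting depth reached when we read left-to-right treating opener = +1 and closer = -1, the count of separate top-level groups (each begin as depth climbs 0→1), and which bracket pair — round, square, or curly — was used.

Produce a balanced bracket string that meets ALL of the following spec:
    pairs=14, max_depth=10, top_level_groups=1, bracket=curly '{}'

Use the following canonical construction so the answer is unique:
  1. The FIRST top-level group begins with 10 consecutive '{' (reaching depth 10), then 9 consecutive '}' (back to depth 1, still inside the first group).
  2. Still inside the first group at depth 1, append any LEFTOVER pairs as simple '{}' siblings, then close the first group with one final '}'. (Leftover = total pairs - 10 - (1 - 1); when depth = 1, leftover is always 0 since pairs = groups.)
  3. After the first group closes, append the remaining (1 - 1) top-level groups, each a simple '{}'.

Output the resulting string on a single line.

Spec: pairs=14 depth=10 groups=1
Leftover pairs = 14 - 10 - (1-1) = 4
First group: deep chain of depth 10 + 4 sibling pairs
Remaining 0 groups: simple '{}' each

Answer: {{{{{{{{{{}}}}}}}}}{}{}{}{}}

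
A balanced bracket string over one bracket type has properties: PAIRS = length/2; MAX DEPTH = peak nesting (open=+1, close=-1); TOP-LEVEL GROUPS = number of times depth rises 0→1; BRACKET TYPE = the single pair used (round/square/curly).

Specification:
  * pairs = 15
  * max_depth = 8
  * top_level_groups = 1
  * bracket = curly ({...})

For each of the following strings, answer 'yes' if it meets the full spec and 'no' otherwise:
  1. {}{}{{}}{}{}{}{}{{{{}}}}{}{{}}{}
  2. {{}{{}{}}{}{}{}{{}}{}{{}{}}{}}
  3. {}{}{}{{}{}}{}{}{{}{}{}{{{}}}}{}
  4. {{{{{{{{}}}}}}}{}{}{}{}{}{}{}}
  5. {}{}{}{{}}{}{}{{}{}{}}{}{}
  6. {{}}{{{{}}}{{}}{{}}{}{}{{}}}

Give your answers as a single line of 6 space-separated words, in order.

String 1 '{}{}{{}}{}{}{}{}{{{{}}}}{}{{}}{}': depth seq [1 0 1 0 1 2 1 0 1 0 1 0 1 0 1 0 1 2 3 4 3 2 1 0 1 0 1 2 1 0 1 0]
  -> pairs=16 depth=4 groups=11 -> no
String 2 '{{}{{}{}}{}{}{}{{}}{}{{}{}}{}}': depth seq [1 2 1 2 3 2 3 2 1 2 1 2 1 2 1 2 3 2 1 2 1 2 3 2 3 2 1 2 1 0]
  -> pairs=15 depth=3 groups=1 -> no
String 3 '{}{}{}{{}{}}{}{}{{}{}{}{{{}}}}{}': depth seq [1 0 1 0 1 0 1 2 1 2 1 0 1 0 1 0 1 2 1 2 1 2 1 2 3 4 3 2 1 0 1 0]
  -> pairs=16 depth=4 groups=8 -> no
String 4 '{{{{{{{{}}}}}}}{}{}{}{}{}{}{}}': depth seq [1 2 3 4 5 6 7 8 7 6 5 4 3 2 1 2 1 2 1 2 1 2 1 2 1 2 1 2 1 0]
  -> pairs=15 depth=8 groups=1 -> yes
String 5 '{}{}{}{{}}{}{}{{}{}{}}{}{}': depth seq [1 0 1 0 1 0 1 2 1 0 1 0 1 0 1 2 1 2 1 2 1 0 1 0 1 0]
  -> pairs=13 depth=2 groups=9 -> no
String 6 '{{}}{{{{}}}{{}}{{}}{}{}{{}}}': depth seq [1 2 1 0 1 2 3 4 3 2 1 2 3 2 1 2 3 2 1 2 1 2 1 2 3 2 1 0]
  -> pairs=14 depth=4 groups=2 -> no

Answer: no no no yes no no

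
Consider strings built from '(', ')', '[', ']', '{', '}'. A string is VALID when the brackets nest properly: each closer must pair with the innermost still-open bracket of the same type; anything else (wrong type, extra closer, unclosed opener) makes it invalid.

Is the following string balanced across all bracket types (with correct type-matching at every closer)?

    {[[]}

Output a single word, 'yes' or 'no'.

Answer: no

Derivation:
pos 0: push '{'; stack = {
pos 1: push '['; stack = {[
pos 2: push '['; stack = {[[
pos 3: ']' matches '['; pop; stack = {[
pos 4: saw closer '}' but top of stack is '[' (expected ']') → INVALID
Verdict: type mismatch at position 4: '}' closes '[' → no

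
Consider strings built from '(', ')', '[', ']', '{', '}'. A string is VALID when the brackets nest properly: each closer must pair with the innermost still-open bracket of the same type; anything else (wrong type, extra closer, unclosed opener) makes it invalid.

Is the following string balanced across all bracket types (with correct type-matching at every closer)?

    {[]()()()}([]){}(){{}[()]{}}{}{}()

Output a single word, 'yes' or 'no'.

Answer: yes

Derivation:
pos 0: push '{'; stack = {
pos 1: push '['; stack = {[
pos 2: ']' matches '['; pop; stack = {
pos 3: push '('; stack = {(
pos 4: ')' matches '('; pop; stack = {
pos 5: push '('; stack = {(
pos 6: ')' matches '('; pop; stack = {
pos 7: push '('; stack = {(
pos 8: ')' matches '('; pop; stack = {
pos 9: '}' matches '{'; pop; stack = (empty)
pos 10: push '('; stack = (
pos 11: push '['; stack = ([
pos 12: ']' matches '['; pop; stack = (
pos 13: ')' matches '('; pop; stack = (empty)
pos 14: push '{'; stack = {
pos 15: '}' matches '{'; pop; stack = (empty)
pos 16: push '('; stack = (
pos 17: ')' matches '('; pop; stack = (empty)
pos 18: push '{'; stack = {
pos 19: push '{'; stack = {{
pos 20: '}' matches '{'; pop; stack = {
pos 21: push '['; stack = {[
pos 22: push '('; stack = {[(
pos 23: ')' matches '('; pop; stack = {[
pos 24: ']' matches '['; pop; stack = {
pos 25: push '{'; stack = {{
pos 26: '}' matches '{'; pop; stack = {
pos 27: '}' matches '{'; pop; stack = (empty)
pos 28: push '{'; stack = {
pos 29: '}' matches '{'; pop; stack = (empty)
pos 30: push '{'; stack = {
pos 31: '}' matches '{'; pop; stack = (empty)
pos 32: push '('; stack = (
pos 33: ')' matches '('; pop; stack = (empty)
end: stack empty → VALID
Verdict: properly nested → yes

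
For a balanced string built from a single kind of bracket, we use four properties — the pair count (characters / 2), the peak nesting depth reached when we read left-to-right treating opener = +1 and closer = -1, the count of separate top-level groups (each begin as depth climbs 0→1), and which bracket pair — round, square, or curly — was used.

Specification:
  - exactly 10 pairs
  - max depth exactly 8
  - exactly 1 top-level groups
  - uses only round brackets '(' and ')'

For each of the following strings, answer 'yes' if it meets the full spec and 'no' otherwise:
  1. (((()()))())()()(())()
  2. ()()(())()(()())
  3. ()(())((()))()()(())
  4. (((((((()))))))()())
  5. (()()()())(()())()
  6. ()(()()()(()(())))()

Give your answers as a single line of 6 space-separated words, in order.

Answer: no no no yes no no

Derivation:
String 1 '(((()()))())()()(())()': depth seq [1 2 3 4 3 4 3 2 1 2 1 0 1 0 1 0 1 2 1 0 1 0]
  -> pairs=11 depth=4 groups=5 -> no
String 2 '()()(())()(()())': depth seq [1 0 1 0 1 2 1 0 1 0 1 2 1 2 1 0]
  -> pairs=8 depth=2 groups=5 -> no
String 3 '()(())((()))()()(())': depth seq [1 0 1 2 1 0 1 2 3 2 1 0 1 0 1 0 1 2 1 0]
  -> pairs=10 depth=3 groups=6 -> no
String 4 '(((((((()))))))()())': depth seq [1 2 3 4 5 6 7 8 7 6 5 4 3 2 1 2 1 2 1 0]
  -> pairs=10 depth=8 groups=1 -> yes
String 5 '(()()()())(()())()': depth seq [1 2 1 2 1 2 1 2 1 0 1 2 1 2 1 0 1 0]
  -> pairs=9 depth=2 groups=3 -> no
String 6 '()(()()()(()(())))()': depth seq [1 0 1 2 1 2 1 2 1 2 3 2 3 4 3 2 1 0 1 0]
  -> pairs=10 depth=4 groups=3 -> no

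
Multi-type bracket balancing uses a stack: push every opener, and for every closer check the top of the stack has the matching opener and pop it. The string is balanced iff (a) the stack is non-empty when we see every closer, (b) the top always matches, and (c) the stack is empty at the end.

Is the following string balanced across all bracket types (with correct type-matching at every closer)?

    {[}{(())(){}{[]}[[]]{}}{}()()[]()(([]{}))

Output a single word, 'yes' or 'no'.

Answer: no

Derivation:
pos 0: push '{'; stack = {
pos 1: push '['; stack = {[
pos 2: saw closer '}' but top of stack is '[' (expected ']') → INVALID
Verdict: type mismatch at position 2: '}' closes '[' → no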